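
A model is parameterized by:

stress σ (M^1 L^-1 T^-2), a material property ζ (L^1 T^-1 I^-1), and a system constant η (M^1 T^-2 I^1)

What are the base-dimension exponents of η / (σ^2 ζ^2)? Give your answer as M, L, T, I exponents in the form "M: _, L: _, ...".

Collect each base-dimension exponent across the product:
  M: −2·(1) − 2·(0) + (1) = -1
  L: −2·(-1) − 2·(1) + (0) = 0
  T: −2·(-2) − 2·(-1) + (-2) = 4
  I: −2·(0) − 2·(-1) + (1) = 3
So the dimensions are [M⁻¹ T⁴ I³].

M: -1, L: 0, T: 4, I: 3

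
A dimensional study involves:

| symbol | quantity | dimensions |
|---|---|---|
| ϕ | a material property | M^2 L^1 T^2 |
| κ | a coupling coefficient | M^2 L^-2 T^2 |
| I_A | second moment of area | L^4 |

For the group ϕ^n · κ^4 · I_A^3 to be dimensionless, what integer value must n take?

-4

Balance the M exponent: (2)·n from ϕ, plus 4·(2) + 3·(0) = 8 from the rest, must sum to zero.
2n + 8 = 0, so n = -4.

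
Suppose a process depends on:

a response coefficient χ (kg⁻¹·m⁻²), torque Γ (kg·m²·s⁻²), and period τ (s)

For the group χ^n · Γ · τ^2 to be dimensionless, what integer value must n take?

1

Balance the M exponent: (-1)·n from χ, plus (1) + 2·(0) = 1 from the rest, must sum to zero.
−n + 1 = 0, so n = 1.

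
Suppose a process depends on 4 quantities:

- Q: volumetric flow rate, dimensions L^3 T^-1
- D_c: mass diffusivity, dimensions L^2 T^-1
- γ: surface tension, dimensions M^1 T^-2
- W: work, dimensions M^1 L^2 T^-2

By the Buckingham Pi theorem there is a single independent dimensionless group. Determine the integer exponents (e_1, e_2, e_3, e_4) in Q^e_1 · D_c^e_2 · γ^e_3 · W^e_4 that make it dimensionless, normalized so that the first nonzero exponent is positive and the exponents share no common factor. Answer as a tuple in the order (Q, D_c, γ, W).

M: e_1·(0) + e_2·(0) + e_3·(1) + e_4·(1) = 0
L: e_1·(3) + e_2·(2) + e_3·(0) + e_4·(2) = 0
T: e_1·(-1) + e_2·(-1) + e_3·(-2) + e_4·(-2) = 0
Solving this homogeneous linear system for the smallest-integer solution (first nonzero entry positive) gives (2, -2, 1, -1).

(2, -2, 1, -1)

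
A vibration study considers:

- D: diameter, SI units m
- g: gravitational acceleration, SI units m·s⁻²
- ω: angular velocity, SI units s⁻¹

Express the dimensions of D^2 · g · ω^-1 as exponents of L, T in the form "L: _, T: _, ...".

Collect each base-dimension exponent across the product:
  L: 2·(1) + (1) − (0) = 3
  T: 2·(0) + (-2) − (-1) = -1
So the dimensions are [L³ T⁻¹].

L: 3, T: -1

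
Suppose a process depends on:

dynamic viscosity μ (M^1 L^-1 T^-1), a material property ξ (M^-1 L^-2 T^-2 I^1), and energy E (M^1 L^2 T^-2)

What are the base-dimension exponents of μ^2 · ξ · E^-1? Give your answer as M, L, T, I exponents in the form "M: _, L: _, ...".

M: 0, L: -6, T: -2, I: 1

Collect each base-dimension exponent across the product:
  M: 2·(1) + (-1) − (1) = 0
  L: 2·(-1) + (-2) − (2) = -6
  T: 2·(-1) + (-2) − (-2) = -2
  I: 2·(0) + (1) − (0) = 1
So the dimensions are [L⁻⁶ T⁻² I].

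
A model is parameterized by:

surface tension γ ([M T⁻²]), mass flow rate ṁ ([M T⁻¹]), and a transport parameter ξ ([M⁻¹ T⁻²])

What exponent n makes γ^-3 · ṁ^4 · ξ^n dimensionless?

Balance the M exponent: (-1)·n from ξ, plus −3·(1) + 4·(1) = 1 from the rest, must sum to zero.
−n + 1 = 0, so n = 1.

1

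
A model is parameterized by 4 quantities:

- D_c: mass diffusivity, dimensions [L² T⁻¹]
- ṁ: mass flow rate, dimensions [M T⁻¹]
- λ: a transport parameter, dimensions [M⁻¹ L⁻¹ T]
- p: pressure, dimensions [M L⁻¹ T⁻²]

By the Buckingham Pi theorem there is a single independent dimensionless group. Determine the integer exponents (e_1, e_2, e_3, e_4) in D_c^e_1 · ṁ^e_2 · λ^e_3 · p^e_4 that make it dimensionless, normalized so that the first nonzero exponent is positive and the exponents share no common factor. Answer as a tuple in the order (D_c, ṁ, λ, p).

M: e_1·(0) + e_2·(1) + e_3·(-1) + e_4·(1) = 0
L: e_1·(2) + e_2·(0) + e_3·(-1) + e_4·(-1) = 0
T: e_1·(-1) + e_2·(-1) + e_3·(1) + e_4·(-2) = 0
Solving this homogeneous linear system for the smallest-integer solution (first nonzero entry positive) gives (1, 4, 3, -1).

(1, 4, 3, -1)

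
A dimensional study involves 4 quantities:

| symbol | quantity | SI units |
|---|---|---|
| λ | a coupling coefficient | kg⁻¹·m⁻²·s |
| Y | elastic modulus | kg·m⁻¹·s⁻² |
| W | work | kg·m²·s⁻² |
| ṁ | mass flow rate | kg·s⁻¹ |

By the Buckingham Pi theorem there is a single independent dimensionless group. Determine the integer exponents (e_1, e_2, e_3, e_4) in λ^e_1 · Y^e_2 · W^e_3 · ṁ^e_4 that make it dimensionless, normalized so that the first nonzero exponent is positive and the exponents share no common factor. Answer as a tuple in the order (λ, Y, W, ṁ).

(3, -2, 2, 3)

M: e_1·(-1) + e_2·(1) + e_3·(1) + e_4·(1) = 0
L: e_1·(-2) + e_2·(-1) + e_3·(2) + e_4·(0) = 0
T: e_1·(1) + e_2·(-2) + e_3·(-2) + e_4·(-1) = 0
Solving this homogeneous linear system for the smallest-integer solution (first nonzero entry positive) gives (3, -2, 2, 3).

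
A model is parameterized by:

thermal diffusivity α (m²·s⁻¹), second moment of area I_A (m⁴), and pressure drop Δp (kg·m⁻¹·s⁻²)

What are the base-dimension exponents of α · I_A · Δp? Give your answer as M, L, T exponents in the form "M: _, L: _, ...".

M: 1, L: 5, T: -3

Collect each base-dimension exponent across the product:
  M: (0) + (0) + (1) = 1
  L: (2) + (4) + (-1) = 5
  T: (-1) + (0) + (-2) = -3
So the dimensions are [M L⁵ T⁻³].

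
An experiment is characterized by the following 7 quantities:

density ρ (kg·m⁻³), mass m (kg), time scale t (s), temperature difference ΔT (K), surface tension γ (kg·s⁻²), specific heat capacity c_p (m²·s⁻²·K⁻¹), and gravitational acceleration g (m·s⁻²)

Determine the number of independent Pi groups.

There are 7 variables and 4 base dimensions (M, L, T, Θ).
The dimension matrix has rank 4.
Independent dimensionless groups: 7 − 4 = 3.

3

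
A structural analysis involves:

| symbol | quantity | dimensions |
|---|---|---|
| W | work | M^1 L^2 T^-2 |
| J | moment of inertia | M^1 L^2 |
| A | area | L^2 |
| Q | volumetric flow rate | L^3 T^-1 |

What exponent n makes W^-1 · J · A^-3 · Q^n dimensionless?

Balance the L exponent: (3)·n from Q, plus −(2) + (2) − 3·(2) = -6 from the rest, must sum to zero.
3n − 6 = 0, so n = 2.

2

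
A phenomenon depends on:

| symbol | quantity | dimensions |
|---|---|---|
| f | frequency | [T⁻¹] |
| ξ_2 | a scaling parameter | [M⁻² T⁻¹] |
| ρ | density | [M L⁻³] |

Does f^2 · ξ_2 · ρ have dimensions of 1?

Sum the exponent of each base dimension across the product:
  M: 2·[f]_M + [ξ_2]_M + [ρ]_M = 2·(0) + (-2) + (1) = -1
  L: 2·[f]_L + [ξ_2]_L + [ρ]_L = 2·(0) + (0) + (-3) = -3
  T: 2·[f]_T + [ξ_2]_T + [ρ]_T = 2·(-1) + (-1) + (0) = -3
Net dimensions [M⁻¹ L⁻³ T⁻³] ≠ [1] — not dimensionless.

no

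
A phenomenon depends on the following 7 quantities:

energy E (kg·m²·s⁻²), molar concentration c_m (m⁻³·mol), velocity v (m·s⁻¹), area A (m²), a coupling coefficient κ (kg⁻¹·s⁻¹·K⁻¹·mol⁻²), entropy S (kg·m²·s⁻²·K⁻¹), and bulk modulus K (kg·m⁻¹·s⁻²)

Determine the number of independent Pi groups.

2

There are 7 variables and 5 base dimensions (M, L, T, Θ, N).
The dimension matrix has rank 5.
Independent dimensionless groups: 7 − 5 = 2.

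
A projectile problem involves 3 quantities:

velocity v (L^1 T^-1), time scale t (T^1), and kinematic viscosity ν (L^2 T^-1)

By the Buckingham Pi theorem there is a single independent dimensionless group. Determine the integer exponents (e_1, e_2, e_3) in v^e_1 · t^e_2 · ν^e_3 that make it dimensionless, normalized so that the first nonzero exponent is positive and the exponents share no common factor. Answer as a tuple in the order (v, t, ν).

L: e_1·(1) + e_2·(0) + e_3·(2) = 0
T: e_1·(-1) + e_2·(1) + e_3·(-1) = 0
Solving this homogeneous linear system for the smallest-integer solution (first nonzero entry positive) gives (2, 1, -1).

(2, 1, -1)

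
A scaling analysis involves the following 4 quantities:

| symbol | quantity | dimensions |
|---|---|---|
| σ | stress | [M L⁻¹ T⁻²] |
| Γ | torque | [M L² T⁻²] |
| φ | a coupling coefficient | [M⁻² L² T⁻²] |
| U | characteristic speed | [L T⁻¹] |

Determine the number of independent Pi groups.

There are 4 variables and 3 base dimensions (M, L, T).
The dimension matrix has rank 3.
Independent dimensionless groups: 4 − 3 = 1.

1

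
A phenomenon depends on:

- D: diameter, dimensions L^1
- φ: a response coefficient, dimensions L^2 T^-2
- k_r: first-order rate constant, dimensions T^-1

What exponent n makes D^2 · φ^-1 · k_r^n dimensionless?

Balance the T exponent: (-1)·n from k_r, plus 2·(0) − (-2) = 2 from the rest, must sum to zero.
−n + 2 = 0, so n = 2.

2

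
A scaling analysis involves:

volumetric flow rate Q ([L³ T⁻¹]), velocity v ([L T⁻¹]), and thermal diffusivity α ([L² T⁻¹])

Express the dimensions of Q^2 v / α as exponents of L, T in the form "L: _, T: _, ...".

L: 5, T: -2

Collect each base-dimension exponent across the product:
  L: 2·(3) + (1) − (2) = 5
  T: 2·(-1) + (-1) − (-1) = -2
So the dimensions are [L⁵ T⁻²].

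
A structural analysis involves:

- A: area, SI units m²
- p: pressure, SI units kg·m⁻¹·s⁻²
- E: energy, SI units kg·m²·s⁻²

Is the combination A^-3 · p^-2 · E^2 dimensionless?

yes

Sum the exponent of each base dimension across the product:
  M: −3·[A]_M − 2·[p]_M + 2·[E]_M = −3·(0) − 2·(1) + 2·(1) = 0
  L: −3·[A]_L − 2·[p]_L + 2·[E]_L = −3·(2) − 2·(-1) + 2·(2) = 0
  T: −3·[A]_T − 2·[p]_T + 2·[E]_T = −3·(0) − 2·(-2) + 2·(-2) = 0
All base exponents vanish — dimensionless.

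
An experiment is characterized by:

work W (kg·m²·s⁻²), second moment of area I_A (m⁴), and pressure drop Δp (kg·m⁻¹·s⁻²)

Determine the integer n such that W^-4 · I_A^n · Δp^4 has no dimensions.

Balance the L exponent: (4)·n from I_A, plus −4·(2) + 4·(-1) = -12 from the rest, must sum to zero.
4n − 12 = 0, so n = 3.

3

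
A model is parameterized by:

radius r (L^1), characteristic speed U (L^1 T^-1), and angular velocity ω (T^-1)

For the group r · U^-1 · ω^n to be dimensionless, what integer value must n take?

Balance the T exponent: (-1)·n from ω, plus (0) − (-1) = 1 from the rest, must sum to zero.
−n + 1 = 0, so n = 1.

1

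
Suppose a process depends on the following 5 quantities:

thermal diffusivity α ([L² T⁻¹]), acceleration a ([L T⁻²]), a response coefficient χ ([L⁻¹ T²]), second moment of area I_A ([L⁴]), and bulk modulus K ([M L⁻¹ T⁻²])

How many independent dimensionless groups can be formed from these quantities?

There are 5 variables and 3 base dimensions (M, L, T).
The dimension matrix has rank 3.
Independent dimensionless groups: 5 − 3 = 2.

2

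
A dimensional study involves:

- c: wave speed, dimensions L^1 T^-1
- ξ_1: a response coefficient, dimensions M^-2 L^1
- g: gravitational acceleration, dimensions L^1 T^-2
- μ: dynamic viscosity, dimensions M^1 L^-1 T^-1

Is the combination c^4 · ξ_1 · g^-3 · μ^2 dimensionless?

yes

Sum the exponent of each base dimension across the product:
  M: 4·[c]_M + [ξ_1]_M − 3·[g]_M + 2·[μ]_M = 4·(0) + (-2) − 3·(0) + 2·(1) = 0
  L: 4·[c]_L + [ξ_1]_L − 3·[g]_L + 2·[μ]_L = 4·(1) + (1) − 3·(1) + 2·(-1) = 0
  T: 4·[c]_T + [ξ_1]_T − 3·[g]_T + 2·[μ]_T = 4·(-1) + (0) − 3·(-2) + 2·(-1) = 0
All base exponents vanish — dimensionless.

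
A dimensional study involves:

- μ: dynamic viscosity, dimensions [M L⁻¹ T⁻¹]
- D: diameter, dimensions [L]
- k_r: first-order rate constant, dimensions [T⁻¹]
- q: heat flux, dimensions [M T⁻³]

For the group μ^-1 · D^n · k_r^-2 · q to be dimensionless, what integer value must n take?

-1

Balance the L exponent: (1)·n from D, plus −(-1) − 2·(0) + (0) = 1 from the rest, must sum to zero.
n + 1 = 0, so n = -1.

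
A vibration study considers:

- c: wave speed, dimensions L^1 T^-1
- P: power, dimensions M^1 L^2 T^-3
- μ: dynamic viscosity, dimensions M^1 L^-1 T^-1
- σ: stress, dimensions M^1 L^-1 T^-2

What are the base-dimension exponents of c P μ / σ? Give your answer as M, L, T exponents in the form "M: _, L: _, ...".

Collect each base-dimension exponent across the product:
  M: (0) + (1) + (1) − (1) = 1
  L: (1) + (2) + (-1) − (-1) = 3
  T: (-1) + (-3) + (-1) − (-2) = -3
So the dimensions are [M L³ T⁻³].

M: 1, L: 3, T: -3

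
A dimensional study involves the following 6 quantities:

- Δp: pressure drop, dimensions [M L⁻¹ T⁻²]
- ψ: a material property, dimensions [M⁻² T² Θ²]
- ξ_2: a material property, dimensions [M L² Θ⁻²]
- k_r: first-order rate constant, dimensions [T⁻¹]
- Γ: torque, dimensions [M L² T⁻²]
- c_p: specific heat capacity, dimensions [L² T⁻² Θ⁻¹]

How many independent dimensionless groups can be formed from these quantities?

2

There are 6 variables and 4 base dimensions (M, L, T, Θ).
The dimension matrix has rank 4.
Independent dimensionless groups: 6 − 4 = 2.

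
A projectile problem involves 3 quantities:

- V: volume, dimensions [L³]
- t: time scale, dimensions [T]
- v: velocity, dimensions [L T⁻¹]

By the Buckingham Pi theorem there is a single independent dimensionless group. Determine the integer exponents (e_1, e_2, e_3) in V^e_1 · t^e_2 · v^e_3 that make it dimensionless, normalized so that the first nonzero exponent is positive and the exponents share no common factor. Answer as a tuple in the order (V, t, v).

(1, -3, -3)

L: e_1·(3) + e_2·(0) + e_3·(1) = 0
T: e_1·(0) + e_2·(1) + e_3·(-1) = 0
Solving this homogeneous linear system for the smallest-integer solution (first nonzero entry positive) gives (1, -3, -3).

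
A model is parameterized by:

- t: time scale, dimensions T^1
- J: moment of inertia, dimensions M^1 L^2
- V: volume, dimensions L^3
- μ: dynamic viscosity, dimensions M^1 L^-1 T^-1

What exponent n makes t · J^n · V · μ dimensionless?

Balance the M exponent: (1)·n from J, plus (0) + (0) + (1) = 1 from the rest, must sum to zero.
n + 1 = 0, so n = -1.

-1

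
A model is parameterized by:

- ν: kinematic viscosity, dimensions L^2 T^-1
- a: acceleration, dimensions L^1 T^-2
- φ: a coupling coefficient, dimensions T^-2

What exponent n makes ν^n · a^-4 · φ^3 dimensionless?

Balance the L exponent: (2)·n from ν, plus −4·(1) + 3·(0) = -4 from the rest, must sum to zero.
2n − 4 = 0, so n = 2.

2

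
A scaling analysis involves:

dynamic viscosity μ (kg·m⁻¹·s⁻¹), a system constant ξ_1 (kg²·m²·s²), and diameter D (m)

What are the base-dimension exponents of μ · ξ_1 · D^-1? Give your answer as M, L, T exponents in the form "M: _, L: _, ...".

Collect each base-dimension exponent across the product:
  M: (1) + (2) − (0) = 3
  L: (-1) + (2) − (1) = 0
  T: (-1) + (2) − (0) = 1
So the dimensions are [M³ T].

M: 3, L: 0, T: 1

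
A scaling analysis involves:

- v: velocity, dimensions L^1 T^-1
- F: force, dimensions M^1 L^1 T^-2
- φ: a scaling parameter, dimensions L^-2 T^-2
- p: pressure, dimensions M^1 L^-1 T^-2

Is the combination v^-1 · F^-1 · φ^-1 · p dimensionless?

no

Sum the exponent of each base dimension across the product:
  M: −[v]_M − [F]_M − [φ]_M + [p]_M = −(0) − (1) − (0) + (1) = 0
  L: −[v]_L − [F]_L − [φ]_L + [p]_L = −(1) − (1) − (-2) + (-1) = -1
  T: −[v]_T − [F]_T − [φ]_T + [p]_T = −(-1) − (-2) − (-2) + (-2) = 3
Net dimensions [L⁻¹ T³] ≠ [1] — not dimensionless.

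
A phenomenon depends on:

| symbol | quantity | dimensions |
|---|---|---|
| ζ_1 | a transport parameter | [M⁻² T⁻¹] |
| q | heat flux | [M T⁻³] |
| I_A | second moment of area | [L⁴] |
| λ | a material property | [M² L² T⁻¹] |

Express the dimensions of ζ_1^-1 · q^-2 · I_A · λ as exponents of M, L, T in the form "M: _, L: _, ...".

M: 2, L: 6, T: 6

Collect each base-dimension exponent across the product:
  M: −(-2) − 2·(1) + (0) + (2) = 2
  L: −(0) − 2·(0) + (4) + (2) = 6
  T: −(-1) − 2·(-3) + (0) + (-1) = 6
So the dimensions are [M² L⁶ T⁶].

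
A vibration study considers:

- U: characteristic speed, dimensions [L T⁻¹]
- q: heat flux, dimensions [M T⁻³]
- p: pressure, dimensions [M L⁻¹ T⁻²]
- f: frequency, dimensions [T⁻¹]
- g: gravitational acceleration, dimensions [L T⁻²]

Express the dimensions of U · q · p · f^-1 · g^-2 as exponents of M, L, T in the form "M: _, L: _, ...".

M: 2, L: -2, T: -1

Collect each base-dimension exponent across the product:
  M: (0) + (1) + (1) − (0) − 2·(0) = 2
  L: (1) + (0) + (-1) − (0) − 2·(1) = -2
  T: (-1) + (-3) + (-2) − (-1) − 2·(-2) = -1
So the dimensions are [M² L⁻² T⁻¹].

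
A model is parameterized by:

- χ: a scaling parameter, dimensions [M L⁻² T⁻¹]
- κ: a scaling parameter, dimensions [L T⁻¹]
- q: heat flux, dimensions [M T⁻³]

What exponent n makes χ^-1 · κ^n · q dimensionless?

-2

Balance the L exponent: (1)·n from κ, plus −(-2) + (0) = 2 from the rest, must sum to zero.
n + 2 = 0, so n = -2.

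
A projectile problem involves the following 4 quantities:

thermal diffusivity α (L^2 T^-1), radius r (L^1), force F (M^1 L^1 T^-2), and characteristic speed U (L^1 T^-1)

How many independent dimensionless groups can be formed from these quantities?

1

There are 4 variables and 3 base dimensions (M, L, T).
The dimension matrix has rank 3.
Independent dimensionless groups: 4 − 3 = 1.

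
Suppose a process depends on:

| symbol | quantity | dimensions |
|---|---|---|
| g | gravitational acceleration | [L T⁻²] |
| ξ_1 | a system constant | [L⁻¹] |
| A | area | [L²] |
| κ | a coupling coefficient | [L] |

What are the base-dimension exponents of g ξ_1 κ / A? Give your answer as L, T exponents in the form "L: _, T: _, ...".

L: -1, T: -2

Collect each base-dimension exponent across the product:
  L: (1) + (-1) − (2) + (1) = -1
  T: (-2) + (0) − (0) + (0) = -2
So the dimensions are [L⁻¹ T⁻²].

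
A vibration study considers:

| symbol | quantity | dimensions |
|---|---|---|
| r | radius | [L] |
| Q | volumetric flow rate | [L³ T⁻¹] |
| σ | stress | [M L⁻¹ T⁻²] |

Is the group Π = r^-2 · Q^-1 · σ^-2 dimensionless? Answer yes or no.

Sum the exponent of each base dimension across the product:
  M: −2·[r]_M − [Q]_M − 2·[σ]_M = −2·(0) − (0) − 2·(1) = -2
  L: −2·[r]_L − [Q]_L − 2·[σ]_L = −2·(1) − (3) − 2·(-1) = -3
  T: −2·[r]_T − [Q]_T − 2·[σ]_T = −2·(0) − (-1) − 2·(-2) = 5
Net dimensions [M⁻² L⁻³ T⁵] ≠ [1] — not dimensionless.

no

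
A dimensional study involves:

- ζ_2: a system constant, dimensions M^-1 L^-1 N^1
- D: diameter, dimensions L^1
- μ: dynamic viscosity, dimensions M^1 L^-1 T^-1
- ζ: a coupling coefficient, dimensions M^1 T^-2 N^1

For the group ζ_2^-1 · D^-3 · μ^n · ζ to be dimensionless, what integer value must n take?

-2

Balance the M exponent: (1)·n from μ, plus −(-1) − 3·(0) + (1) = 2 from the rest, must sum to zero.
n + 2 = 0, so n = -2.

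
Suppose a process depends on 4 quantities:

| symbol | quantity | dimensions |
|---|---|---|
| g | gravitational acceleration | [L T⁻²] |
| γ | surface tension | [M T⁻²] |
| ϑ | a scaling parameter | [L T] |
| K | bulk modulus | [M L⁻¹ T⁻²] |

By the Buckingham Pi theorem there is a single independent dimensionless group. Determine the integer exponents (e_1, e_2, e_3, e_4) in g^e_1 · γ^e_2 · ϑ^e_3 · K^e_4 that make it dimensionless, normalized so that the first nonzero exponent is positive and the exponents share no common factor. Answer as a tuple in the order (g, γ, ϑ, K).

(1, -3, 2, 3)

M: e_1·(0) + e_2·(1) + e_3·(0) + e_4·(1) = 0
L: e_1·(1) + e_2·(0) + e_3·(1) + e_4·(-1) = 0
T: e_1·(-2) + e_2·(-2) + e_3·(1) + e_4·(-2) = 0
Solving this homogeneous linear system for the smallest-integer solution (first nonzero entry positive) gives (1, -3, 2, 3).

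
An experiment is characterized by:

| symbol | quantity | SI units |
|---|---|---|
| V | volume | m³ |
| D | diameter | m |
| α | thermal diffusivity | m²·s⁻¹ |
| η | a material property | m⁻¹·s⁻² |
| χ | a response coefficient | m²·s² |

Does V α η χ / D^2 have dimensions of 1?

Sum the exponent of each base dimension across the product:
  L: [V]_L − 2·[D]_L + [α]_L + [η]_L + [χ]_L = (3) − 2·(1) + (2) + (-1) + (2) = 4
  T: [V]_T − 2·[D]_T + [α]_T + [η]_T + [χ]_T = (0) − 2·(0) + (-1) + (-2) + (2) = -1
Net dimensions [L⁴ T⁻¹] ≠ [1] — not dimensionless.

no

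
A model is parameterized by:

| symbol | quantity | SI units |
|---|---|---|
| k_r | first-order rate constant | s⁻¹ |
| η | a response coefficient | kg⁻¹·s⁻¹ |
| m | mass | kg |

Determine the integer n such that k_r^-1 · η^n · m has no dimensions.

1

Balance the M exponent: (-1)·n from η, plus −(0) + (1) = 1 from the rest, must sum to zero.
−n + 1 = 0, so n = 1.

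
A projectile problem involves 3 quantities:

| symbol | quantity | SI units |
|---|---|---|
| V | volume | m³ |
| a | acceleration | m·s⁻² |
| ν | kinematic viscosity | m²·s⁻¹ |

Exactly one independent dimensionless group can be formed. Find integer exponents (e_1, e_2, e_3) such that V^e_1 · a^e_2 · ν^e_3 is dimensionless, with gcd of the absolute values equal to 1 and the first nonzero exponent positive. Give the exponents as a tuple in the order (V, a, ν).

(1, 1, -2)

L: e_1·(3) + e_2·(1) + e_3·(2) = 0
T: e_1·(0) + e_2·(-2) + e_3·(-1) = 0
Solving this homogeneous linear system for the smallest-integer solution (first nonzero entry positive) gives (1, 1, -2).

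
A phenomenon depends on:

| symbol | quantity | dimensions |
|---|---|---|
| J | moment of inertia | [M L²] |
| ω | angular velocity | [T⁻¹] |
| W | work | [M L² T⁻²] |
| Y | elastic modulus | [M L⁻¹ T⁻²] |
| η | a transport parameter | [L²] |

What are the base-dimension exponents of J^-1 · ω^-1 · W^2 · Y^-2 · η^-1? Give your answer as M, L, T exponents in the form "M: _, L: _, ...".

Collect each base-dimension exponent across the product:
  M: −(1) − (0) + 2·(1) − 2·(1) − (0) = -1
  L: −(2) − (0) + 2·(2) − 2·(-1) − (2) = 2
  T: −(0) − (-1) + 2·(-2) − 2·(-2) − (0) = 1
So the dimensions are [M⁻¹ L² T].

M: -1, L: 2, T: 1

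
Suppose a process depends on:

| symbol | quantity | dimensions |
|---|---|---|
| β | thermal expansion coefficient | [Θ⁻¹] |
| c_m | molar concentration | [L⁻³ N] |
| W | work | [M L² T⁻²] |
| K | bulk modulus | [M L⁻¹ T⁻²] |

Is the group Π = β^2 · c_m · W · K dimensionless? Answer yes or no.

Sum the exponent of each base dimension across the product:
  M: 2·[β]_M + [c_m]_M + [W]_M + [K]_M = 2·(0) + (0) + (1) + (1) = 2
  L: 2·[β]_L + [c_m]_L + [W]_L + [K]_L = 2·(0) + (-3) + (2) + (-1) = -2
  T: 2·[β]_T + [c_m]_T + [W]_T + [K]_T = 2·(0) + (0) + (-2) + (-2) = -4
  Θ: 2·[β]_Θ + [c_m]_Θ + [W]_Θ + [K]_Θ = 2·(-1) + (0) + (0) + (0) = -2
  N: 2·[β]_N + [c_m]_N + [W]_N + [K]_N = 2·(0) + (1) + (0) + (0) = 1
Net dimensions [M² L⁻² T⁻⁴ Θ⁻² N] ≠ [1] — not dimensionless.

no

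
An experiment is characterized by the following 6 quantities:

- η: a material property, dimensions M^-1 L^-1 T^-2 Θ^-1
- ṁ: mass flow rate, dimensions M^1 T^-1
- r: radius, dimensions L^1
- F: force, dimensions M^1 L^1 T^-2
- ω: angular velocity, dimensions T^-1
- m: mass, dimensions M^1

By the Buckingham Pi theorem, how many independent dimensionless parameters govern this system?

2

There are 6 variables and 4 base dimensions (M, L, T, Θ).
The dimension matrix has rank 4.
Independent dimensionless groups: 6 − 4 = 2.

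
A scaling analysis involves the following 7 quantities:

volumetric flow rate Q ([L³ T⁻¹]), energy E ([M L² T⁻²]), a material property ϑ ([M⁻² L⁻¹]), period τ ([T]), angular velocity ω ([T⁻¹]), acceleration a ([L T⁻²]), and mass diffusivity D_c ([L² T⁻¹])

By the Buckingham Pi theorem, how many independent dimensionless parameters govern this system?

There are 7 variables and 3 base dimensions (M, L, T).
The dimension matrix has rank 3.
Independent dimensionless groups: 7 − 3 = 4.

4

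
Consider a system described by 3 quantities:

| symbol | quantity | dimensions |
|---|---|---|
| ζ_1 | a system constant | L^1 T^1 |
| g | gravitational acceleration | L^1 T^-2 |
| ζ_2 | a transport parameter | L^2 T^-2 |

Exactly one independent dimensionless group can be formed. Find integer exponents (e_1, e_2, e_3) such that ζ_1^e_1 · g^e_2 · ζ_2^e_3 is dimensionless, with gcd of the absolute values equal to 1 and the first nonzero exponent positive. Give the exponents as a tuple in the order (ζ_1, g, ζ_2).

(2, 4, -3)

L: e_1·(1) + e_2·(1) + e_3·(2) = 0
T: e_1·(1) + e_2·(-2) + e_3·(-2) = 0
Solving this homogeneous linear system for the smallest-integer solution (first nonzero entry positive) gives (2, 4, -3).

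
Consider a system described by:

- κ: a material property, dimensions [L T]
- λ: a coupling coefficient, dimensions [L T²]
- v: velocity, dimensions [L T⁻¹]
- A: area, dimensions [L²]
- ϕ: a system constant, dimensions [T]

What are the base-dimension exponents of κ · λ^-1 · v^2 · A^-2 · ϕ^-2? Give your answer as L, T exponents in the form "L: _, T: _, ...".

Collect each base-dimension exponent across the product:
  L: (1) − (1) + 2·(1) − 2·(2) − 2·(0) = -2
  T: (1) − (2) + 2·(-1) − 2·(0) − 2·(1) = -5
So the dimensions are [L⁻² T⁻⁵].

L: -2, T: -5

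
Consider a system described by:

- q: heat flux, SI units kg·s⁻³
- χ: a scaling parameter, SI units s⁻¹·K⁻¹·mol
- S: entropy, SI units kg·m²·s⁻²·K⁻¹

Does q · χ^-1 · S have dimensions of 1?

Sum the exponent of each base dimension across the product:
  M: [q]_M − [χ]_M + [S]_M = (1) − (0) + (1) = 2
  L: [q]_L − [χ]_L + [S]_L = (0) − (0) + (2) = 2
  T: [q]_T − [χ]_T + [S]_T = (-3) − (-1) + (-2) = -4
  Θ: [q]_Θ − [χ]_Θ + [S]_Θ = (0) − (-1) + (-1) = 0
  N: [q]_N − [χ]_N + [S]_N = (0) − (1) + (0) = -1
Net dimensions [M² L² T⁻⁴ N⁻¹] ≠ [1] — not dimensionless.

no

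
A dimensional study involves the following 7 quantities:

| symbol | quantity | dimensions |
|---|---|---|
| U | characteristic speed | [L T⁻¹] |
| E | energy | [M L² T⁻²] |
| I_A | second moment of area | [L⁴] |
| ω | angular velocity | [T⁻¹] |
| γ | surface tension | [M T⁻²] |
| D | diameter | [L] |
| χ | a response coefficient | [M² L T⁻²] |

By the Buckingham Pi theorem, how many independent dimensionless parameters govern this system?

There are 7 variables and 3 base dimensions (M, L, T).
The dimension matrix has rank 3.
Independent dimensionless groups: 7 − 3 = 4.

4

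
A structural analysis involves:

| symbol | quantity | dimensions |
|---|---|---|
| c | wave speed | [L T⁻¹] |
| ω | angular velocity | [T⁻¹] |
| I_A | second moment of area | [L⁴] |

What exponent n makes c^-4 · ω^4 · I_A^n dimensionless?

1

Balance the L exponent: (4)·n from I_A, plus −4·(1) + 4·(0) = -4 from the rest, must sum to zero.
4n − 4 = 0, so n = 1.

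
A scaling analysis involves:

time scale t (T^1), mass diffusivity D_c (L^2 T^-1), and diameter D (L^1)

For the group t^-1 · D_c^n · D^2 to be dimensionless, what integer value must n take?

-1

Balance the L exponent: (2)·n from D_c, plus −(0) + 2·(1) = 2 from the rest, must sum to zero.
2n + 2 = 0, so n = -1.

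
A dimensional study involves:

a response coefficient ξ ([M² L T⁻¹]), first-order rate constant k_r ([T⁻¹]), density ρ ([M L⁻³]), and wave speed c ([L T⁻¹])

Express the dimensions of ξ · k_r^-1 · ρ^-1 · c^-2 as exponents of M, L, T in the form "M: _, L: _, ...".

M: 1, L: 2, T: 2

Collect each base-dimension exponent across the product:
  M: (2) − (0) − (1) − 2·(0) = 1
  L: (1) − (0) − (-3) − 2·(1) = 2
  T: (-1) − (-1) − (0) − 2·(-1) = 2
So the dimensions are [M L² T²].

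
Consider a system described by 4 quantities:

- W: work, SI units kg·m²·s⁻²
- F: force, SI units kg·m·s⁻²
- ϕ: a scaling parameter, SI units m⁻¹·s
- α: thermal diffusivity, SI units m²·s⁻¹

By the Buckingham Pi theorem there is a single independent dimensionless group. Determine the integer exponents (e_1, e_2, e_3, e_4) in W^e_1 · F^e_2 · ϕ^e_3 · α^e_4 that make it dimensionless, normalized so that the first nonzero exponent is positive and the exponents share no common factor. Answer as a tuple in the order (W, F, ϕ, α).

(1, -1, -1, -1)

M: e_1·(1) + e_2·(1) + e_3·(0) + e_4·(0) = 0
L: e_1·(2) + e_2·(1) + e_3·(-1) + e_4·(2) = 0
T: e_1·(-2) + e_2·(-2) + e_3·(1) + e_4·(-1) = 0
Solving this homogeneous linear system for the smallest-integer solution (first nonzero entry positive) gives (1, -1, -1, -1).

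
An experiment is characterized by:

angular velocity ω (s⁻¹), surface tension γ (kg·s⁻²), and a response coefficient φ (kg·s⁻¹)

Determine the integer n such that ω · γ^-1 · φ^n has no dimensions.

Balance the M exponent: (1)·n from φ, plus (0) − (1) = -1 from the rest, must sum to zero.
n − 1 = 0, so n = 1.

1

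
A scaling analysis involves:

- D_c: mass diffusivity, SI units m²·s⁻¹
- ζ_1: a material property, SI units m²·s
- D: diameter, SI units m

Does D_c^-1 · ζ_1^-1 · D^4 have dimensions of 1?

Sum the exponent of each base dimension across the product:
  L: −[D_c]_L − [ζ_1]_L + 4·[D]_L = −(2) − (2) + 4·(1) = 0
  T: −[D_c]_T − [ζ_1]_T + 4·[D]_T = −(-1) − (1) + 4·(0) = 0
All base exponents vanish — dimensionless.

yes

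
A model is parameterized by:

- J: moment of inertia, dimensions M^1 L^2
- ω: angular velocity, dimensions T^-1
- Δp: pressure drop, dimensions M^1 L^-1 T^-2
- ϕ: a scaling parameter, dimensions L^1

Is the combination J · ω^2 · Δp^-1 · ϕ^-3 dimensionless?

Sum the exponent of each base dimension across the product:
  M: [J]_M + 2·[ω]_M − [Δp]_M − 3·[ϕ]_M = (1) + 2·(0) − (1) − 3·(0) = 0
  L: [J]_L + 2·[ω]_L − [Δp]_L − 3·[ϕ]_L = (2) + 2·(0) − (-1) − 3·(1) = 0
  T: [J]_T + 2·[ω]_T − [Δp]_T − 3·[ϕ]_T = (0) + 2·(-1) − (-2) − 3·(0) = 0
All base exponents vanish — dimensionless.

yes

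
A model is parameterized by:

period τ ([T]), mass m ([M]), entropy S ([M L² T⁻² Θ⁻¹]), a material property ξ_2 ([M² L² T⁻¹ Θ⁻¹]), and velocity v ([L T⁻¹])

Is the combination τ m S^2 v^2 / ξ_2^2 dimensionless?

no

Sum the exponent of each base dimension across the product:
  M: [τ]_M + [m]_M + 2·[S]_M − 2·[ξ_2]_M + 2·[v]_M = (0) + (1) + 2·(1) − 2·(2) + 2·(0) = -1
  L: [τ]_L + [m]_L + 2·[S]_L − 2·[ξ_2]_L + 2·[v]_L = (0) + (0) + 2·(2) − 2·(2) + 2·(1) = 2
  T: [τ]_T + [m]_T + 2·[S]_T − 2·[ξ_2]_T + 2·[v]_T = (1) + (0) + 2·(-2) − 2·(-1) + 2·(-1) = -3
  Θ: [τ]_Θ + [m]_Θ + 2·[S]_Θ − 2·[ξ_2]_Θ + 2·[v]_Θ = (0) + (0) + 2·(-1) − 2·(-1) + 2·(0) = 0
Net dimensions [M⁻¹ L² T⁻³] ≠ [1] — not dimensionless.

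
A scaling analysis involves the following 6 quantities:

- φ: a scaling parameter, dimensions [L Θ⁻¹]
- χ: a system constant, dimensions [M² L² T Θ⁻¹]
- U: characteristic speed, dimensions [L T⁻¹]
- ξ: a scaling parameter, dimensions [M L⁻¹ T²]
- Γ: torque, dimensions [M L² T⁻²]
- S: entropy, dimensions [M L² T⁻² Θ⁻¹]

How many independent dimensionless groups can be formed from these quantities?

2

There are 6 variables and 4 base dimensions (M, L, T, Θ).
The dimension matrix has rank 4.
Independent dimensionless groups: 6 − 4 = 2.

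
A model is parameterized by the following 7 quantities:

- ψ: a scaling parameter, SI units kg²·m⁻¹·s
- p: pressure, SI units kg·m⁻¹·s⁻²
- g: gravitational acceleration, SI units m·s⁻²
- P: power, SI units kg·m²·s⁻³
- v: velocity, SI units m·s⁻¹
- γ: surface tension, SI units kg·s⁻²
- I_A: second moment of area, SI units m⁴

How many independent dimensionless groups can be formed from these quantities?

4

There are 7 variables and 3 base dimensions (M, L, T).
The dimension matrix has rank 3.
Independent dimensionless groups: 7 − 3 = 4.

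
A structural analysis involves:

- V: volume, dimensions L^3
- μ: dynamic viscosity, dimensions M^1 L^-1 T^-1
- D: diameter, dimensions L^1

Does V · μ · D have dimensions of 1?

no

Sum the exponent of each base dimension across the product:
  M: [V]_M + [μ]_M + [D]_M = (0) + (1) + (0) = 1
  L: [V]_L + [μ]_L + [D]_L = (3) + (-1) + (1) = 3
  T: [V]_T + [μ]_T + [D]_T = (0) + (-1) + (0) = -1
Net dimensions [M L³ T⁻¹] ≠ [1] — not dimensionless.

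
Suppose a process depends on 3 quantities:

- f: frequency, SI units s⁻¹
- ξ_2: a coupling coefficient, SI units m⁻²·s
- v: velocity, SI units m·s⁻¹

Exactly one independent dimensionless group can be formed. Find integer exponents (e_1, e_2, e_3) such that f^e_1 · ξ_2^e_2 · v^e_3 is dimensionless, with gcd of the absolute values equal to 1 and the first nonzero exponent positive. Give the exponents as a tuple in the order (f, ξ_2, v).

(1, -1, -2)

L: e_1·(0) + e_2·(-2) + e_3·(1) = 0
T: e_1·(-1) + e_2·(1) + e_3·(-1) = 0
Solving this homogeneous linear system for the smallest-integer solution (first nonzero entry positive) gives (1, -1, -2).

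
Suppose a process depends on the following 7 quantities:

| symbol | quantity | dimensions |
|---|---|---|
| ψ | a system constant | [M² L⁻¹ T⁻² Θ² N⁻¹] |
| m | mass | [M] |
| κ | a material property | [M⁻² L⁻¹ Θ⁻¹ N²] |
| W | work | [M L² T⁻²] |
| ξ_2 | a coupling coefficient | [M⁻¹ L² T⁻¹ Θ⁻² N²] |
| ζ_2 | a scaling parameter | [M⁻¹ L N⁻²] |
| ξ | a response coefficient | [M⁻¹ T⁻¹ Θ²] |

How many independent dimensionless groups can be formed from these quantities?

2

There are 7 variables and 5 base dimensions (M, L, T, Θ, N).
The dimension matrix has rank 5.
Independent dimensionless groups: 7 − 5 = 2.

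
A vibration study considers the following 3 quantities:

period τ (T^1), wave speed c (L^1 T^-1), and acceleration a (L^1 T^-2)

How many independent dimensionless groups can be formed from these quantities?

There are 3 variables and 2 base dimensions (L, T).
The dimension matrix has rank 2.
Independent dimensionless groups: 3 − 2 = 1.

1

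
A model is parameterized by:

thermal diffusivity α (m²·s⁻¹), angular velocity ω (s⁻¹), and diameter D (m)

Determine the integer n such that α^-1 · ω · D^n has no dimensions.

Balance the L exponent: (1)·n from D, plus −(2) + (0) = -2 from the rest, must sum to zero.
n − 2 = 0, so n = 2.

2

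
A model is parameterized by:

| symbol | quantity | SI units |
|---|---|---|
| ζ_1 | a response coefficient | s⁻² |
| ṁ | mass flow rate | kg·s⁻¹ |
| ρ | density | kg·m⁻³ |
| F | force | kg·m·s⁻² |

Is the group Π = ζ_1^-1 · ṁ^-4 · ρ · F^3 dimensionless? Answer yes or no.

Sum the exponent of each base dimension across the product:
  M: −[ζ_1]_M − 4·[ṁ]_M + [ρ]_M + 3·[F]_M = −(0) − 4·(1) + (1) + 3·(1) = 0
  L: −[ζ_1]_L − 4·[ṁ]_L + [ρ]_L + 3·[F]_L = −(0) − 4·(0) + (-3) + 3·(1) = 0
  T: −[ζ_1]_T − 4·[ṁ]_T + [ρ]_T + 3·[F]_T = −(-2) − 4·(-1) + (0) + 3·(-2) = 0
All base exponents vanish — dimensionless.

yes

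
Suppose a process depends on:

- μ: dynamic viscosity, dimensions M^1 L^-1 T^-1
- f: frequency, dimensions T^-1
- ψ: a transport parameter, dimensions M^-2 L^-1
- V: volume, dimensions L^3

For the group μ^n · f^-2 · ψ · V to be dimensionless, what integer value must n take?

2

Balance the M exponent: (1)·n from μ, plus −2·(0) + (-2) + (0) = -2 from the rest, must sum to zero.
n − 2 = 0, so n = 2.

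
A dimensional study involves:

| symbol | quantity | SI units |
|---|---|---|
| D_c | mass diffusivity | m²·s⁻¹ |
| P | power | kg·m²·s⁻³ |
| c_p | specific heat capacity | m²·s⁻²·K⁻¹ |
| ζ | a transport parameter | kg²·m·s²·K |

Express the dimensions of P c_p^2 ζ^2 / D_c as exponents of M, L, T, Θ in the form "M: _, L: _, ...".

Collect each base-dimension exponent across the product:
  M: −(0) + (1) + 2·(0) + 2·(2) = 5
  L: −(2) + (2) + 2·(2) + 2·(1) = 6
  T: −(-1) + (-3) + 2·(-2) + 2·(2) = -2
  Θ: −(0) + (0) + 2·(-1) + 2·(1) = 0
So the dimensions are [M⁵ L⁶ T⁻²].

M: 5, L: 6, T: -2, Θ: 0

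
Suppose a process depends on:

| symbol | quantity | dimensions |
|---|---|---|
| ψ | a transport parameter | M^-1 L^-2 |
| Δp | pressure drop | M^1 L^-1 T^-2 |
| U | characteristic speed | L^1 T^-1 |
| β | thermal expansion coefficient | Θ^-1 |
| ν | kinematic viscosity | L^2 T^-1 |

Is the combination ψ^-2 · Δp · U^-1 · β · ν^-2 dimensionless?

Sum the exponent of each base dimension across the product:
  M: −2·[ψ]_M + [Δp]_M − [U]_M + [β]_M − 2·[ν]_M = −2·(-1) + (1) − (0) + (0) − 2·(0) = 3
  L: −2·[ψ]_L + [Δp]_L − [U]_L + [β]_L − 2·[ν]_L = −2·(-2) + (-1) − (1) + (0) − 2·(2) = -2
  T: −2·[ψ]_T + [Δp]_T − [U]_T + [β]_T − 2·[ν]_T = −2·(0) + (-2) − (-1) + (0) − 2·(-1) = 1
  Θ: −2·[ψ]_Θ + [Δp]_Θ − [U]_Θ + [β]_Θ − 2·[ν]_Θ = −2·(0) + (0) − (0) + (-1) − 2·(0) = -1
Net dimensions [M³ L⁻² T Θ⁻¹] ≠ [1] — not dimensionless.

no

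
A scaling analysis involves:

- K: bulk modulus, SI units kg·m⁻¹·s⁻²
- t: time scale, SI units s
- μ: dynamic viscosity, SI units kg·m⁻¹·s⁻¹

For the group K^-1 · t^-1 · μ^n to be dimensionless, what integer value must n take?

1

Balance the M exponent: (1)·n from μ, plus −(1) − (0) = -1 from the rest, must sum to zero.
n − 1 = 0, so n = 1.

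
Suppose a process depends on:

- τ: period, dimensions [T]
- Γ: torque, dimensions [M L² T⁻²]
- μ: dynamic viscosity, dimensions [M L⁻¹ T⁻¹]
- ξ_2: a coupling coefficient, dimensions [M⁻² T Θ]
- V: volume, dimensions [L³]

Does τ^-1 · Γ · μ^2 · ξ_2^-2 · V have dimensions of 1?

Sum the exponent of each base dimension across the product:
  M: −[τ]_M + [Γ]_M + 2·[μ]_M − 2·[ξ_2]_M + [V]_M = −(0) + (1) + 2·(1) − 2·(-2) + (0) = 7
  L: −[τ]_L + [Γ]_L + 2·[μ]_L − 2·[ξ_2]_L + [V]_L = −(0) + (2) + 2·(-1) − 2·(0) + (3) = 3
  T: −[τ]_T + [Γ]_T + 2·[μ]_T − 2·[ξ_2]_T + [V]_T = −(1) + (-2) + 2·(-1) − 2·(1) + (0) = -7
  Θ: −[τ]_Θ + [Γ]_Θ + 2·[μ]_Θ − 2·[ξ_2]_Θ + [V]_Θ = −(0) + (0) + 2·(0) − 2·(1) + (0) = -2
Net dimensions [M⁷ L³ T⁻⁷ Θ⁻²] ≠ [1] — not dimensionless.

no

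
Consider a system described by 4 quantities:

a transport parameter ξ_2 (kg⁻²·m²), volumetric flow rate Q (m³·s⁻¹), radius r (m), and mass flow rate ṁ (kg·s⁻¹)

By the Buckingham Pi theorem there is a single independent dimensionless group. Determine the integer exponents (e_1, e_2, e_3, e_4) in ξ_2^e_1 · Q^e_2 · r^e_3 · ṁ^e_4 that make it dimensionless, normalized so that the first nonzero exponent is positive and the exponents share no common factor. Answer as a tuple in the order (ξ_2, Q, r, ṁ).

M: e_1·(-2) + e_2·(0) + e_3·(0) + e_4·(1) = 0
L: e_1·(2) + e_2·(3) + e_3·(1) + e_4·(0) = 0
T: e_1·(0) + e_2·(-1) + e_3·(0) + e_4·(-1) = 0
Solving this homogeneous linear system for the smallest-integer solution (first nonzero entry positive) gives (1, -2, 4, 2).

(1, -2, 4, 2)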